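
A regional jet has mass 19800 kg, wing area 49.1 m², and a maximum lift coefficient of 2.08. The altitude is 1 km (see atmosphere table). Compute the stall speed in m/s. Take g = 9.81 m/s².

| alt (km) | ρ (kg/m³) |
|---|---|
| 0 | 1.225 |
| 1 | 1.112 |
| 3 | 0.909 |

At 1 km, from the table: ρ = 1.112 kg/m³.
At stall, lift equals weight: L = W = m·g = 19800 × 9.81 = 1.942×10^5 N.
From L = ½ρV²S·CL,max = W: V_stall = √(2W/(ρSCL,max)) = √(2·1.942×10^5/(1.112·49.1·2.08))
V_stall = √3421 = 58.5 m/s

V_stall = 58.5 m/s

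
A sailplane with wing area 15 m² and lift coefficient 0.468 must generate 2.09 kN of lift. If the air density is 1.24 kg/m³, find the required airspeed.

v = 21.9 m/s

L = ½ρv²S·CL ⇒ v = √(2L/(ρ·S·CL))
v = √(2 × 2090 / (1.24 × 15 × 0.468)) = √480.2 = 21.9 m/s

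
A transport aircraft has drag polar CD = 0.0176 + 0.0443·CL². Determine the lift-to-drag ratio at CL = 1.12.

CD = 0.0176 + 0.0443 × 1.12² = 0.07317
L/D = CL/CD = 1.12 / 0.07317 = 15.3

L/D = 15.3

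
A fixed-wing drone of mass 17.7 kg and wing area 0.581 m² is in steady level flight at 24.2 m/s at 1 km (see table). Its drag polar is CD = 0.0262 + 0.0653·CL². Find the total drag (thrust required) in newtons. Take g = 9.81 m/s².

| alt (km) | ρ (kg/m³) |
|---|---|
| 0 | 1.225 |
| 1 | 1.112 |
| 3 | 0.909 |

D = 15.4 N

At 1 km, from the table: ρ = 1.112 kg/m³.
Weight W = mg = 17.7 × 9.81 = 173.64 N; in level flight L = W.
q = ½ρv² = ½ × 1.112 × 24.2² = 325.6 Pa.
CL = 2W/(ρv²S) = 2×173.64/(1.112×24.2²×0.581) = 0.9178.
CD = 0.0262 + 0.0653 × 0.9178² = 0.08121.
D = q·S·CD = 325.6 × 0.581 × 0.08121 = 15.36 N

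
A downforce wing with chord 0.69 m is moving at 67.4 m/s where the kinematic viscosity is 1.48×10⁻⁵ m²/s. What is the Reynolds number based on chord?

Re = 3.14×10^6

Re = v·c/ν = 67.4 × 0.69 / (1.48×10⁻⁵) = 3.14×10^6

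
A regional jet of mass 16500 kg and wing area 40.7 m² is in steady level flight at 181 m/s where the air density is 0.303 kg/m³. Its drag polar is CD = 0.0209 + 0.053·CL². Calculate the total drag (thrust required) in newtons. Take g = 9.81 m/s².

Level flight ⇒ L = W = m·g = 16500 × 9.81 = 1.6186×10^5 N.
Dynamic pressure q = 0.5 × 0.303 × 181² = 4963 Pa.
CL = W/(q·S) = 1.6186×10^5 / (4963 × 40.7) = 0.8013.
CD = 0.0209 + 0.053 × 0.8013² = 0.05493.
D = q·S·CD = 4963 × 40.7 × 0.05493 = 11100 N

D = 11100 N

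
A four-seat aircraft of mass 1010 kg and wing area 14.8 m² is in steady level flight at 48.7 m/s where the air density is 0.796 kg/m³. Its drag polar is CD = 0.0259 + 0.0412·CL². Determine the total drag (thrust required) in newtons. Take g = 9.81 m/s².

Weight W = mg = 1010 × 9.81 = 9908.1 N; in level flight L = W.
q = ½ρv² = ½ × 0.796 × 48.7² = 943.9 Pa.
CL = 2W/(ρv²S) = 2×9908.1/(0.796×48.7²×14.8) = 0.7092.
CD = 0.0259 + 0.0412 × 0.7092² = 0.04662.
D = q·S·CD = 943.9 × 14.8 × 0.04662 = 651.3 N

D = 651 N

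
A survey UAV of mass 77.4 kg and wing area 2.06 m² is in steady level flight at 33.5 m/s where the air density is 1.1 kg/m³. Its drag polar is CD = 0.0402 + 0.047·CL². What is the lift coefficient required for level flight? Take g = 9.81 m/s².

CL = 0.597

Weight W = mg = 77.4 × 9.81 = 759.29 N; in level flight L = W.
Dynamic pressure q = 0.5 × 1.1 × 33.5² = 617.2 Pa.
Required CL = L/(qS) = 759.29/(617.2·2.06) = 0.5972.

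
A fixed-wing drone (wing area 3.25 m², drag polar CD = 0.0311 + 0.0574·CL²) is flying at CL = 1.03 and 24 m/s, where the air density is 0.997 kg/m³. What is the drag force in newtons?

D = 85.8 N

CD = 0.0311 + 0.0574 × 1.03² = 0.092
D = ½ρv²S·CD = ½ × 0.997 × 24² × 3.25 × 0.092 = 85.8 N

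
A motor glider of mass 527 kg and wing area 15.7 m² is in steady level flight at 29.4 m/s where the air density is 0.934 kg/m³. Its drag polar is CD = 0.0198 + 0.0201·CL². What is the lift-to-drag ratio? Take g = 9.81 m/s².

Weight W = mg = 527 × 9.81 = 5169.9 N; in level flight L = W.
q = ½ρv² = ½ × 0.934 × 29.4² = 403.7 Pa.
Required CL = L/(qS) = 5169.9/(403.7·15.7) = 0.8158.
CD = 0.0198 + 0.0201 × 0.8158² = 0.03318.
L/D = CL/CD = 0.8158 / 0.03318 = 24.6

L/D = 24.6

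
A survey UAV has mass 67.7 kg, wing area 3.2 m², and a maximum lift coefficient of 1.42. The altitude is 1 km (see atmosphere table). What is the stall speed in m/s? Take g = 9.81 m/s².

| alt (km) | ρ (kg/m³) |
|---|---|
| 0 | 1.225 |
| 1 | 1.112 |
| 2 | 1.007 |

V_stall = 16.2 m/s

At 1 km, from the table: ρ = 1.112 kg/m³.
At stall, lift equals weight: L = W = m·g = 67.7 × 9.81 = 664.1 N.
From L = ½ρV²S·CL,max = W: V_stall = √(2W/(ρSCL,max)) = √(2·664.1/(1.112·3.2·1.42))
V_stall = √262.9 = 16.2 m/s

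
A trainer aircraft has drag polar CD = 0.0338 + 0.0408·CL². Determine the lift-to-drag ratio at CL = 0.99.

CD = 0.0338 + 0.0408 × 0.99² = 0.07379
L/D = CL/CD = 0.99 / 0.07379 = 13.4

L/D = 13.4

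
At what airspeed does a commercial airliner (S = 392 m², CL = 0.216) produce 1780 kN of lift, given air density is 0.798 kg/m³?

L = ½ρv²S·CL ⇒ v = √(2L/(ρ·S·CL))
v = √(2 × 1.78×10^6 / (0.798 × 392 × 0.216)) = √52690 = 230 m/s

v = 230 m/s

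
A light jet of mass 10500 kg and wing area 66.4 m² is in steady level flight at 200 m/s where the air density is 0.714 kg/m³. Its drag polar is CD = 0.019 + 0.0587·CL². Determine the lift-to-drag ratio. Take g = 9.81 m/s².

Level flight ⇒ L = W = m·g = 10500 × 9.81 = 1.03×10^5 N.
Dynamic pressure q = 0.5 × 0.714 × 200² = 14280 Pa.
CL = 2W/(ρv²S) = 2×1.03×10^5/(0.714×200²×66.4) = 0.1086.
CD = 0.019 + 0.0587 × 0.1086² = 0.01969.
L/D = CL/CD = 0.1086 / 0.01969 = 5.52

L/D = 5.52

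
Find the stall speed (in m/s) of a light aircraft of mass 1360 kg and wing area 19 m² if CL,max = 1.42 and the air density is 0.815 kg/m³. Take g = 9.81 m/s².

V_stall = 34.8 m/s

At stall, lift equals weight: L = W = m·g = 1360 × 9.81 = 13340 N.
V_stall = √(2W/(ρ·S·CL,max)) = √(2 × 13340 / (0.815 × 19 × 1.42))
V_stall = √1213 = 34.8 m/s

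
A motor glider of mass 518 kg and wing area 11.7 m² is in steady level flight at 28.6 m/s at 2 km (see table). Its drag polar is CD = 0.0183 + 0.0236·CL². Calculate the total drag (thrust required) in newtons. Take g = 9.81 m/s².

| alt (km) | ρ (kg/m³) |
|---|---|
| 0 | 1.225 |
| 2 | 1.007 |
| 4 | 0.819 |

D = 215 N

At 2 km, from the table: ρ = 1.007 kg/m³.
In steady level flight, lift balances weight: W = mg = 518 × 9.81 = 5081.6 N.
q = ½ρv² = ½ × 1.007 × 28.6² = 411.8 Pa.
CL = 2W/(ρv²S) = 2×5081.6/(1.007×28.6²×11.7) = 1.055.
CD = 0.0183 + 0.0236 × 1.055² = 0.04455.
D = q·S·CD = 411.8 × 11.7 × 0.04455 = 214.7 N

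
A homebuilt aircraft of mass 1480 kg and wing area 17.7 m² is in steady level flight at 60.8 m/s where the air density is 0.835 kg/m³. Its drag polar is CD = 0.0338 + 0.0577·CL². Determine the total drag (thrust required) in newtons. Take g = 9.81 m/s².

D = 1370 N

Weight W = mg = 1480 × 9.81 = 14519 N; in level flight L = W.
q = ½ρv² = ½ × 0.835 × 60.8² = 1543 Pa.
CL = 2W/(ρv²S) = 2×14519/(0.835×60.8²×17.7) = 0.5315.
CD = 0.0338 + 0.0577 × 0.5315² = 0.0501.
D = q·S·CD = 1543 × 17.7 × 0.0501 = 1369 N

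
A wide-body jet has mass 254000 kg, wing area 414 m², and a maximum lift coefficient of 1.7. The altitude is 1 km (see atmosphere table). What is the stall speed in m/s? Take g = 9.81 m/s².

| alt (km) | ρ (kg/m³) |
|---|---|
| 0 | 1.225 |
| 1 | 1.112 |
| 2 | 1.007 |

At 1 km, from the table: ρ = 1.112 kg/m³.
Stall occurs when L = W at CL,max. W = mg = 254000 × 9.81 = 2.492×10^6 N.
From L = ½ρV²S·CL,max = W: V_stall = √(2W/(ρSCL,max)) = √(2·2.492×10^6/(1.112·414·1.7))
V_stall = √6368 = 79.8 m/s

V_stall = 79.8 m/s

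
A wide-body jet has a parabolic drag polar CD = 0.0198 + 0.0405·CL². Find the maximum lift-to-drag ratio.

(L/D)max = 17.7

For CD = CD0 + K·CL², (L/D)max occurs at CL* = √(CD0/K) and equals 1/(2√(K·CD0)).
(L/D)max = 1/(2√(0.0405 × 0.0198)) = 1/(2 × 0.02832) = 17.7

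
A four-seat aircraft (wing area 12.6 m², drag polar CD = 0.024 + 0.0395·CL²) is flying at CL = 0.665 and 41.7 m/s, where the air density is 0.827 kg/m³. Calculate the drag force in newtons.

CD = 0.024 + 0.0395 × 0.665² = 0.04147
D = ½ρv²S·CD = ½ × 0.827 × 41.7² × 12.6 × 0.04147 = 376 N

D = 376 N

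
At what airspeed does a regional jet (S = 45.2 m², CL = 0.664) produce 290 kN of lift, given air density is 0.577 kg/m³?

L = ½ρv²S·CL ⇒ v = √(2L/(ρ·S·CL))
v = √(2 × 2.9×10^5 / (0.577 × 45.2 × 0.664)) = √33490 = 183 m/s

v = 183 m/s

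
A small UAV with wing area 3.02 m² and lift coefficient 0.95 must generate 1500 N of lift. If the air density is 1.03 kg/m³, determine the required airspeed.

L = ½ρv²S·CL ⇒ v = √(2L/(ρ·S·CL))
v = √(2 × 1500 / (1.03 × 3.02 × 0.95)) = √1015 = 31.9 m/s

v = 31.9 m/s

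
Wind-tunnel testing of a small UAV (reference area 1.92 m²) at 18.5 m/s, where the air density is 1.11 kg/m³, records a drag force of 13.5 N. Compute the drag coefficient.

From D = ½ρv²S·CD, rearranging gives CD = 2D/(ρv²S).
CD = 2 × 13.5 / (1.11 × 18.5² × 1.92) = 0.037

CD = 0.037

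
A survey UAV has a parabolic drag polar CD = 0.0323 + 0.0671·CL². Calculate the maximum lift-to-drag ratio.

For CD = CD0 + K·CL², (L/D)max occurs at CL* = √(CD0/K) and equals 1/(2√(K·CD0)).
(L/D)max = 1/(2√(0.0671 × 0.0323)) = 1/(2 × 0.04655) = 10.7

(L/D)max = 10.7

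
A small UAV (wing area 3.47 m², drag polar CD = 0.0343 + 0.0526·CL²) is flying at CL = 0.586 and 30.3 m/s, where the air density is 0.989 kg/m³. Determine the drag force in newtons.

D = 82.5 N

CD = 0.0343 + 0.0526 × 0.586² = 0.05236
D = ½ρv²S·CD = ½ × 0.989 × 30.3² × 3.47 × 0.05236 = 82.5 N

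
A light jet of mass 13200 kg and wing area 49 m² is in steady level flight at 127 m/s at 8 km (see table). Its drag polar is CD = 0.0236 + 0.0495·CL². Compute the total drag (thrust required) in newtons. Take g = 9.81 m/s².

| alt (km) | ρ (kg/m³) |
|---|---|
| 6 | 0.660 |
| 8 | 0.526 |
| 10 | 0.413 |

D = 8900 N

At 8 km, from the table: ρ = 0.526 kg/m³.
Weight W = mg = 13200 × 9.81 = 1.2949×10^5 N; in level flight L = W.
Dynamic pressure q = 0.5 × 0.526 × 127² = 4242 Pa.
CL = 2W/(ρv²S) = 2×1.2949×10^5/(0.526×127²×49) = 0.623.
CD = 0.0236 + 0.0495 × 0.623² = 0.04281.
D = q·S·CD = 4242 × 49 × 0.04281 = 8899 N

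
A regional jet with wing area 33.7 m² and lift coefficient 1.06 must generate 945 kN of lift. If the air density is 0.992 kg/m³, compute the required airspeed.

L = ½ρv²S·CL ⇒ v = √(2L/(ρ·S·CL))
v = √(2 × 9.45×10^5 / (0.992 × 33.7 × 1.06)) = √53340 = 231 m/s

v = 231 m/s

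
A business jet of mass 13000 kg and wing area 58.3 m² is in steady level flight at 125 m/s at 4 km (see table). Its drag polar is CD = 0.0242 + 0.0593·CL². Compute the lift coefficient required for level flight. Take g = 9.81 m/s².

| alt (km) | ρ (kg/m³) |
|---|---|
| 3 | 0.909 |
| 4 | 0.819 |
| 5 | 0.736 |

CL = 0.342

At 4 km, from the table: ρ = 0.819 kg/m³.
In steady level flight, lift balances weight: W = mg = 13000 × 9.81 = 1.2753×10^5 N.
Dynamic pressure q = 0.5 × 0.819 × 125² = 6398 Pa.
Required CL = L/(qS) = 1.2753×10^5/(6398·58.3) = 0.3419.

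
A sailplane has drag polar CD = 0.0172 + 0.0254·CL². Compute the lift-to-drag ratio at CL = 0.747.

L/D = 23.8

CD = 0.0172 + 0.0254 × 0.747² = 0.03137
L/D = CL/CD = 0.747 / 0.03137 = 23.8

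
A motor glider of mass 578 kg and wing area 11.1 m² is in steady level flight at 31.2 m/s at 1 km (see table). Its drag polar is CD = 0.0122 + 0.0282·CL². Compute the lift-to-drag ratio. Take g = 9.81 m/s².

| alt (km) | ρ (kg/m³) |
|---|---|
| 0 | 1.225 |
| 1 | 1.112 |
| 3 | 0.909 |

At 1 km, from the table: ρ = 1.112 kg/m³.
In steady level flight, lift balances weight: W = mg = 578 × 9.81 = 5670.2 N.
q = ½ρv² = ½ × 1.112 × 31.2² = 541.2 Pa.
Required CL = L/(qS) = 5670.2/(541.2·11.1) = 0.9438.
CD = 0.0122 + 0.0282 × 0.9438² = 0.03732.
L/D = CL/CD = 0.9438 / 0.03732 = 25.3

L/D = 25.3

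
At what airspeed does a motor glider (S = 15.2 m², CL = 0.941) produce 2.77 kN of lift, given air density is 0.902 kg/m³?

L = ½ρv²S·CL ⇒ v = √(2L/(ρ·S·CL))
v = √(2 × 2770 / (0.902 × 15.2 × 0.941)) = √429.4 = 20.7 m/s

v = 20.7 m/s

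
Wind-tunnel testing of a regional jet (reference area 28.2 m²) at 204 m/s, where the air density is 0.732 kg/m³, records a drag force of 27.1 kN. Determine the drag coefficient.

From D = ½ρv²S·CD, rearranging gives CD = 2D/(ρv²S).
CD = 2 × 27100 / (0.732 × 204² × 28.2) = 0.0631

CD = 0.0631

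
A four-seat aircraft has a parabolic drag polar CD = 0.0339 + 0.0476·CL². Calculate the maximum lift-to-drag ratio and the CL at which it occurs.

(L/D)max = 12.4, at CL = 0.844

For CD = CD0 + K·CL², (L/D)max occurs at CL* = √(CD0/K) and equals 1/(2√(K·CD0)).
(L/D)max = 1/(2√(0.0476 × 0.0339)) = 1/(2 × 0.04017) = 12.4
CL* = √(0.0339/0.0476) = 0.844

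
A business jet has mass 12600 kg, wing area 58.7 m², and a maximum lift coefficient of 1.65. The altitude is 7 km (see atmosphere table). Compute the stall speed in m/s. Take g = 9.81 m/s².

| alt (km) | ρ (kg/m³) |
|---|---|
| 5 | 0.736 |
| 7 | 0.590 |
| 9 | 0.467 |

At 7 km, from the table: ρ = 0.590 kg/m³.
Weight W = mg = 12600 × 9.81 = 1.236×10^5 N.
From L = ½ρV²S·CL,max = W: V_stall = √(2W/(ρSCL,max)) = √(2·1.236×10^5/(0.59·58.7·1.65))
V_stall = √4326 = 65.8 m/s

V_stall = 65.8 m/s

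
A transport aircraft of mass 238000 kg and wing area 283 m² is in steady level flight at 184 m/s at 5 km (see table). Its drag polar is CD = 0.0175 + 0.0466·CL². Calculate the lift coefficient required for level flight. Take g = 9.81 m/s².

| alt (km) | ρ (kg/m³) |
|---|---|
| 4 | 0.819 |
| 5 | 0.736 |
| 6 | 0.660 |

CL = 0.662

At 5 km, from the table: ρ = 0.736 kg/m³.
Level flight ⇒ L = W = m·g = 238000 × 9.81 = 2.3348×10^6 N.
Dynamic pressure q = 0.5 × 0.736 × 184² = 12460 Pa.
CL = W/(q·S) = 2.3348×10^6 / (12460 × 283) = 0.6622.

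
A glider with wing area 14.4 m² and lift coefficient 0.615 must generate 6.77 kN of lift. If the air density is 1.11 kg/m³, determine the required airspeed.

L = ½ρv²S·CL ⇒ v = √(2L/(ρ·S·CL))
v = √(2 × 6770 / (1.11 × 14.4 × 0.615)) = √1377 = 37.1 m/s

v = 37.1 m/s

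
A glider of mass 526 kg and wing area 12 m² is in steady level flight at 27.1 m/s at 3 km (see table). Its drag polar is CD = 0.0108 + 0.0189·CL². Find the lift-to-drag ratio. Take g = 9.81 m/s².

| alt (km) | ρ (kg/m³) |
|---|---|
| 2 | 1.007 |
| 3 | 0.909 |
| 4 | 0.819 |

At 3 km, from the table: ρ = 0.909 kg/m³.
In steady level flight, lift balances weight: W = mg = 526 × 9.81 = 5160.1 N.
Dynamic pressure q = 0.5 × 0.909 × 27.1² = 333.8 Pa.
CL = 2W/(ρv²S) = 2×5160.1/(0.909×27.1²×12) = 1.288.
CD = 0.0108 + 0.0189 × 1.288² = 0.04217.
L/D = CL/CD = 1.288 / 0.04217 = 30.6

L/D = 30.6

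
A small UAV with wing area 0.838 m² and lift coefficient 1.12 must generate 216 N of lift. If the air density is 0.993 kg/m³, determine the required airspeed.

v = 21.5 m/s

L = ½ρv²S·CL ⇒ v = √(2L/(ρ·S·CL))
v = √(2 × 216 / (0.993 × 0.838 × 1.12)) = √463.5 = 21.5 m/s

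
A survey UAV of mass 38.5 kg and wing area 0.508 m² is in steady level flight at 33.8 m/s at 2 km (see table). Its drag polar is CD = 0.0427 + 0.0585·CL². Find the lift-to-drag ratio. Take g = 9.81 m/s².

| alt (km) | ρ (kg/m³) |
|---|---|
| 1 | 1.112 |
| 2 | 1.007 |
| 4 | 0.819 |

L/D = 9.2

At 2 km, from the table: ρ = 1.007 kg/m³.
Level flight ⇒ L = W = m·g = 38.5 × 9.81 = 377.69 N.
Dynamic pressure q = 0.5 × 1.007 × 33.8² = 575.2 Pa.
CL = W/(q·S) = 377.69 / (575.2 × 0.508) = 1.293.
CD = 0.0427 + 0.0585 × 1.293² = 0.1404.
L/D = CL/CD = 1.293 / 0.1404 = 9.2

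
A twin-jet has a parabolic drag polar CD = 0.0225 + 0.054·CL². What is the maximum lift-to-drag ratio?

For CD = CD0 + K·CL², (L/D)max occurs at CL* = √(CD0/K) and equals 1/(2√(K·CD0)).
(L/D)max = 1/(2√(0.054 × 0.0225)) = 1/(2 × 0.03486) = 14.3

(L/D)max = 14.3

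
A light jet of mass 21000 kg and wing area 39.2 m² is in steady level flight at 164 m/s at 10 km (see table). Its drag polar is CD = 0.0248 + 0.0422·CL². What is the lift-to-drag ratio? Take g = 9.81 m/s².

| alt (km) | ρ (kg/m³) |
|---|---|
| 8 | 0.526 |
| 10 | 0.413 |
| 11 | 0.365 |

At 10 km, from the table: ρ = 0.413 kg/m³.
Level flight ⇒ L = W = m·g = 21000 × 9.81 = 2.0601×10^5 N.
Dynamic pressure q = 0.5 × 0.413 × 164² = 5554 Pa.
CL = 2W/(ρv²S) = 2×2.0601×10^5/(0.413×164²×39.2) = 0.9462.
CD = 0.0248 + 0.0422 × 0.9462² = 0.06258.
L/D = CL/CD = 0.9462 / 0.06258 = 15.1

L/D = 15.1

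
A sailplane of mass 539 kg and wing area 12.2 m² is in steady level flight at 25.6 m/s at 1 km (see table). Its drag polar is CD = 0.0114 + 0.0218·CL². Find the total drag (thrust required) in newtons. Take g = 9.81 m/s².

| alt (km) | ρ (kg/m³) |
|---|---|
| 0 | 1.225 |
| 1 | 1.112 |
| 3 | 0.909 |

At 1 km, from the table: ρ = 1.112 kg/m³.
Level flight ⇒ L = W = m·g = 539 × 9.81 = 5287.6 N.
Dynamic pressure q = 0.5 × 1.112 × 25.6² = 364.4 Pa.
CL = 2W/(ρv²S) = 2×5287.6/(1.112×25.6²×12.2) = 1.189.
CD = 0.0114 + 0.0218 × 1.189² = 0.04224.
D = q·S·CD = 364.4 × 12.2 × 0.04224 = 187.8 N

D = 188 N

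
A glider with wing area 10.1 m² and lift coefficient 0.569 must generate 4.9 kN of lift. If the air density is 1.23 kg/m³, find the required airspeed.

L = ½ρv²S·CL ⇒ v = √(2L/(ρ·S·CL))
v = √(2 × 4900 / (1.23 × 10.1 × 0.569)) = √1386 = 37.2 m/s

v = 37.2 m/s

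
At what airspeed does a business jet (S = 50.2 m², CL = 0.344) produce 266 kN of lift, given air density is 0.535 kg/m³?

L = ½ρv²S·CL ⇒ v = √(2L/(ρ·S·CL))
v = √(2 × 2.66×10^5 / (0.535 × 50.2 × 0.344)) = √57580 = 240 m/s

v = 240 m/s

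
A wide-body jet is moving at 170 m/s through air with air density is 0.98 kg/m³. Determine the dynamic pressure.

q = ½ρv² = ½ × 0.98 × 170² = 14200 Pa

q = 14200 Pa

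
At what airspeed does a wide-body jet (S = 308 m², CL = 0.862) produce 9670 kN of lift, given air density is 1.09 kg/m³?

v = 259 m/s

L = ½ρv²S·CL ⇒ v = √(2L/(ρ·S·CL))
v = √(2 × 9.67×10^6 / (1.09 × 308 × 0.862)) = √66830 = 259 m/s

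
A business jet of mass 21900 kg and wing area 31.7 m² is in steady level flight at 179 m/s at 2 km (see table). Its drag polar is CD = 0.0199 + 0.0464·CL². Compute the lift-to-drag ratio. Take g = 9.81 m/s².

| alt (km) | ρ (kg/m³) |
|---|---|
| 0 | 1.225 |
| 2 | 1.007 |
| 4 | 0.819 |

At 2 km, from the table: ρ = 1.007 kg/m³.
Weight W = mg = 21900 × 9.81 = 2.1484×10^5 N; in level flight L = W.
q = ½ρv² = ½ × 1.007 × 179² = 16130 Pa.
Required CL = L/(qS) = 2.1484×10^5/(16130·31.7) = 0.4201.
CD = 0.0199 + 0.0464 × 0.4201² = 0.02809.
L/D = CL/CD = 0.4201 / 0.02809 = 15

L/D = 15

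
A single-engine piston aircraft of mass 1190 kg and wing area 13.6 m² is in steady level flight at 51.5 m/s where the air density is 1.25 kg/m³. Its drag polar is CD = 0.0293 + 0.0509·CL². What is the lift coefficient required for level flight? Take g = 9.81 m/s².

Level flight ⇒ L = W = m·g = 1190 × 9.81 = 11674 N.
Dynamic pressure q = 0.5 × 1.25 × 51.5² = 1658 Pa.
Required CL = L/(qS) = 11674/(1658·13.6) = 0.5178.

CL = 0.518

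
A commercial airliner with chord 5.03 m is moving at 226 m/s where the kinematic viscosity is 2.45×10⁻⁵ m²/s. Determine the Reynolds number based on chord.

Re = v·c/ν = 226 × 5.03 / (2.45×10⁻⁵) = 4.64×10^7

Re = 4.64×10^7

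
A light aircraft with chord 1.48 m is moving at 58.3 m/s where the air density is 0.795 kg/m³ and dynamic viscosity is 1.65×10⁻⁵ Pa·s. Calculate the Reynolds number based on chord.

Re = 4.16×10^6

Re = ρ·v·c/μ = 0.795 × 58.3 × 1.48 / (1.65×10⁻⁵) = 4.16×10^6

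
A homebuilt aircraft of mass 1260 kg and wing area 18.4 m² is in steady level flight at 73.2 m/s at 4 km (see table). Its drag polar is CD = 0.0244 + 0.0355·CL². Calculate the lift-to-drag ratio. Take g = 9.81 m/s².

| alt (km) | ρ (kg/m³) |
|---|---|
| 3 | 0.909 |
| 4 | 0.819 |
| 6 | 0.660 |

L/D = 11

At 4 km, from the table: ρ = 0.819 kg/m³.
In steady level flight, lift balances weight: W = mg = 1260 × 9.81 = 12361 N.
Dynamic pressure q = 0.5 × 0.819 × 73.2² = 2194 Pa.
CL = W/(q·S) = 12361 / (2194 × 18.4) = 0.3062.
CD = 0.0244 + 0.0355 × 0.3062² = 0.02773.
L/D = CL/CD = 0.3062 / 0.02773 = 11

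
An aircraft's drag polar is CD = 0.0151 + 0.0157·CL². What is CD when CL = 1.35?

CD = 0.0437

CD = 0.0151 + 0.0157 × 1.35² = 0.0151 + 0.02861 = 0.0437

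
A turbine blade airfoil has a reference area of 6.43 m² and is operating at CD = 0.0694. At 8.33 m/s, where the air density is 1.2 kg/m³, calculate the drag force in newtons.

D = 18.6 N

D = ½ρv²S·CD = ½ × 1.2 × 8.33² × 6.43 × 0.0694 = 18.6 N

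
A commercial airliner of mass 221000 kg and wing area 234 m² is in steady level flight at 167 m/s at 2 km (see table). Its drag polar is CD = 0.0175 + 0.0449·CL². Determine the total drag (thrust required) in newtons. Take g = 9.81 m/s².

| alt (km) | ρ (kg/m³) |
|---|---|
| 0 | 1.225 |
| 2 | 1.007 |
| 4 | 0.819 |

D = 1.22×10^5 N

At 2 km, from the table: ρ = 1.007 kg/m³.
Level flight ⇒ L = W = m·g = 221000 × 9.81 = 2.168×10^6 N.
Dynamic pressure q = 0.5 × 1.007 × 167² = 14040 Pa.
CL = W/(q·S) = 2.168×10^6 / (14040 × 234) = 0.6598.
CD = 0.0175 + 0.0449 × 0.6598² = 0.03705.
D = q·S·CD = 14040 × 234 × 0.03705 = 1.217×10^5 N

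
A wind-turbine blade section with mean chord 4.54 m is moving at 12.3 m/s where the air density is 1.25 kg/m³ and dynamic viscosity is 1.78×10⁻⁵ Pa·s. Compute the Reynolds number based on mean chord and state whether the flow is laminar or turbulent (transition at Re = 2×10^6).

Re = ρ·v·c/μ = 1.25 × 12.3 × 4.54 / (1.78×10⁻⁵) = 3.92×10^6
Since 3.92×10^6 > 2×10^6, the flow is turbulent.

Re = 3.92×10^6 (turbulent)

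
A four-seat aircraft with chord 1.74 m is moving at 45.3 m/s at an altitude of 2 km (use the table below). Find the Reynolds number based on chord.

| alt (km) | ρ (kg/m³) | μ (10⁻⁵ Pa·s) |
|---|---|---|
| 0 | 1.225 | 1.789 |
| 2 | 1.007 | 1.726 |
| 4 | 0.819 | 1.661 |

At 2 km, from the table: ρ = 1.007 kg/m³, μ = 1.726×10⁻⁵ Pa·s.
Re = ρ·v·c/μ = 1.007 × 45.3 × 1.74 / (1.726×10⁻⁵) = 4.6×10^6

Re = 4.6×10^6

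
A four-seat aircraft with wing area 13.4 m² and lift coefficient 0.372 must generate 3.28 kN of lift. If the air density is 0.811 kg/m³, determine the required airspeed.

v = 40.3 m/s

L = ½ρv²S·CL ⇒ v = √(2L/(ρ·S·CL))
v = √(2 × 3280 / (0.811 × 13.4 × 0.372)) = √1623 = 40.3 m/s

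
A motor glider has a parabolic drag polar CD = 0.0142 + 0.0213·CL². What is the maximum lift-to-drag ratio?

For CD = CD0 + K·CL², (L/D)max occurs at CL* = √(CD0/K) and equals 1/(2√(K·CD0)).
(L/D)max = 1/(2√(0.0213 × 0.0142)) = 1/(2 × 0.01739) = 28.7

(L/D)max = 28.7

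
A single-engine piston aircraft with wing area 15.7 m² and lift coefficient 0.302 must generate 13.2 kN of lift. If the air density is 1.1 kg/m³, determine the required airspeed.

v = 71.1 m/s

L = ½ρv²S·CL ⇒ v = √(2L/(ρ·S·CL))
v = √(2 × 13200 / (1.1 × 15.7 × 0.302)) = √5062 = 71.1 m/s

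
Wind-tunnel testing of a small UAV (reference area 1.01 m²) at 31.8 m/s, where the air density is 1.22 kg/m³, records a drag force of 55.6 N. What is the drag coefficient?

From D = ½ρv²S·CD, rearranging gives CD = 2D/(ρv²S).
CD = 2 × 55.6 / (1.22 × 31.8² × 1.01) = 0.0892

CD = 0.0892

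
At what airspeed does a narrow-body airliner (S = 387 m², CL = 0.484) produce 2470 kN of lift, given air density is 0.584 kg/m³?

L = ½ρv²S·CL ⇒ v = √(2L/(ρ·S·CL))
v = √(2 × 2.47×10^6 / (0.584 × 387 × 0.484)) = √45160 = 213 m/s

v = 213 m/s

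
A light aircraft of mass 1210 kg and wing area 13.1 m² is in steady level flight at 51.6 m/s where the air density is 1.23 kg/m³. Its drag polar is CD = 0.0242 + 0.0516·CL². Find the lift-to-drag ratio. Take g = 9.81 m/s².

Level flight ⇒ L = W = m·g = 1210 × 9.81 = 11870 N.
Dynamic pressure q = 0.5 × 1.23 × 51.6² = 1637 Pa.
CL = 2W/(ρv²S) = 2×11870/(1.23×51.6²×13.1) = 0.5534.
CD = 0.0242 + 0.0516 × 0.5534² = 0.04.
L/D = CL/CD = 0.5534 / 0.04 = 13.8

L/D = 13.8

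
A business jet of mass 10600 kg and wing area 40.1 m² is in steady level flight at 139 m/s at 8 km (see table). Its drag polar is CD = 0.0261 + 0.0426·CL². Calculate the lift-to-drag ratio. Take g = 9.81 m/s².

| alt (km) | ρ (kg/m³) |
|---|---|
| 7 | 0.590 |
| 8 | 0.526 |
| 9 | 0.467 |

At 8 km, from the table: ρ = 0.526 kg/m³.
In steady level flight, lift balances weight: W = mg = 10600 × 9.81 = 1.0399×10^5 N.
Dynamic pressure q = 0.5 × 0.526 × 139² = 5081 Pa.
Required CL = L/(qS) = 1.0399×10^5/(5081·40.1) = 0.5103.
CD = 0.0261 + 0.0426 × 0.5103² = 0.03719.
L/D = CL/CD = 0.5103 / 0.03719 = 13.7

L/D = 13.7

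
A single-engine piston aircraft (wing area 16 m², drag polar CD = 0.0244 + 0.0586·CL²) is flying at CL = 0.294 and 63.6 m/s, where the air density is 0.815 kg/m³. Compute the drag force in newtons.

CD = 0.0244 + 0.0586 × 0.294² = 0.02947
D = ½ρv²S·CD = ½ × 0.815 × 63.6² × 16 × 0.02947 = 777 N

D = 777 N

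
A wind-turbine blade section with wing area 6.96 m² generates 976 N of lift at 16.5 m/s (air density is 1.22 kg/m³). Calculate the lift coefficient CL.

CL = 0.844

From L = ½ρv²S·CL, rearranging gives CL = 2L/(ρv²S).
CL = 2 × 976 / (1.22 × 16.5² × 6.96) = 0.844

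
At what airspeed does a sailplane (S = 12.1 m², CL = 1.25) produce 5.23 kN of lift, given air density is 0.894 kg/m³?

L = ½ρv²S·CL ⇒ v = √(2L/(ρ·S·CL))
v = √(2 × 5230 / (0.894 × 12.1 × 1.25)) = √773.6 = 27.8 m/s

v = 27.8 m/s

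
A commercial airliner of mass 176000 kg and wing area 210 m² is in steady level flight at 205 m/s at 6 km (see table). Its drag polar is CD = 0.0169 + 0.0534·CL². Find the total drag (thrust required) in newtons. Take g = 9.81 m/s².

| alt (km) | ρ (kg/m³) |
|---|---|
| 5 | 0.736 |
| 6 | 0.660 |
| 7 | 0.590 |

D = 1.04×10^5 N

At 6 km, from the table: ρ = 0.660 kg/m³.
Weight W = mg = 176000 × 9.81 = 1.7266×10^6 N; in level flight L = W.
Dynamic pressure q = 0.5 × 0.66 × 205² = 13870 Pa.
CL = 2W/(ρv²S) = 2×1.7266×10^6/(0.66×205²×210) = 0.5928.
CD = 0.0169 + 0.0534 × 0.5928² = 0.03567.
D = q·S·CD = 13870 × 210 × 0.03567 = 1.039×10^5 N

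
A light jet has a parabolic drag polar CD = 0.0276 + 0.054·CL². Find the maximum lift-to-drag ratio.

For CD = CD0 + K·CL², (L/D)max occurs at CL* = √(CD0/K) and equals 1/(2√(K·CD0)).
(L/D)max = 1/(2√(0.054 × 0.0276)) = 1/(2 × 0.03861) = 13

(L/D)max = 13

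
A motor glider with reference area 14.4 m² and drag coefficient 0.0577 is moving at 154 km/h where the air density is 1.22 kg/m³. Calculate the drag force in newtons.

Convert speed: v = 154 km/h ÷ 3.6 = 42.78 m/s.
D = ½ρv²S·CD = ½ × 1.22 × 42.78² × 14.4 × 0.0577 = 927 N

D = 927 N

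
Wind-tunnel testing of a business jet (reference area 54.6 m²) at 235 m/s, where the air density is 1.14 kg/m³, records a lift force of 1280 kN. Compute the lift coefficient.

CL = 0.745

From L = ½ρv²S·CL, rearranging gives CL = 2L/(ρv²S).
CL = 2 × 1.28×10^6 / (1.14 × 235² × 54.6) = 0.745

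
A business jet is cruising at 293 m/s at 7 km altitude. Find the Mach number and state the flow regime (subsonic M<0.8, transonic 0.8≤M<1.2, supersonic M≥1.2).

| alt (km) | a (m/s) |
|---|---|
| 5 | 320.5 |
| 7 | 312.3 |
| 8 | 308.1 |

M = 0.938 (transonic)

At 7 km, from the table: a = 312.3 m/s.
M = v/a = 293 / 312.3 = 0.938
M = 0.938 → transonic.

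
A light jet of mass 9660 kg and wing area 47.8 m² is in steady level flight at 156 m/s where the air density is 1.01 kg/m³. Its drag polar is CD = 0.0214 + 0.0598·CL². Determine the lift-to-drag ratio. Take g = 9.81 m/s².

Level flight ⇒ L = W = m·g = 9660 × 9.81 = 94765 N.
Dynamic pressure q = 0.5 × 1.01 × 156² = 12290 Pa.
CL = W/(q·S) = 94765 / (12290 × 47.8) = 0.1613.
CD = 0.0214 + 0.0598 × 0.1613² = 0.02296.
L/D = CL/CD = 0.1613 / 0.02296 = 7.03

L/D = 7.03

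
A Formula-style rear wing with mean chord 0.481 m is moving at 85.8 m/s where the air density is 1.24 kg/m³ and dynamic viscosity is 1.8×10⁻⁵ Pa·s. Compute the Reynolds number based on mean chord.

Re = 2.84×10^6

Re = ρ·v·c/μ = 1.24 × 85.8 × 0.481 / (1.8×10⁻⁵) = 2.84×10^6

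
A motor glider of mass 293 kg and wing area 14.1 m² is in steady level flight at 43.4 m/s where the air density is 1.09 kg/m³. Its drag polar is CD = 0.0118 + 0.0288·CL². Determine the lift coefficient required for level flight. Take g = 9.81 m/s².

In steady level flight, lift balances weight: W = mg = 293 × 9.81 = 2874.3 N.
q = ½ρv² = ½ × 1.09 × 43.4² = 1027 Pa.
CL = W/(q·S) = 2874.3 / (1027 × 14.1) = 0.1986.

CL = 0.199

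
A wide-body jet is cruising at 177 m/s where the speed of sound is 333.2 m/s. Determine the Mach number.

M = v/a = 177 / 333.2 = 0.531

M = 0.531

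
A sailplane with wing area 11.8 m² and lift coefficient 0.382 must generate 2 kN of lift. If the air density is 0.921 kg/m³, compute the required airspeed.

v = 31 m/s

L = ½ρv²S·CL ⇒ v = √(2L/(ρ·S·CL))
v = √(2 × 2000 / (0.921 × 11.8 × 0.382)) = √963.5 = 31 m/s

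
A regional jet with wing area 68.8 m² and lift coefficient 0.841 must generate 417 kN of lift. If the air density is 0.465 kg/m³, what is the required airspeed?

v = 176 m/s

L = ½ρv²S·CL ⇒ v = √(2L/(ρ·S·CL))
v = √(2 × 4.17×10^5 / (0.465 × 68.8 × 0.841)) = √31000 = 176 m/s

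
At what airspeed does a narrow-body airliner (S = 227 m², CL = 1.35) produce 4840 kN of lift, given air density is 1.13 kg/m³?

v = 167 m/s

L = ½ρv²S·CL ⇒ v = √(2L/(ρ·S·CL))
v = √(2 × 4.84×10^6 / (1.13 × 227 × 1.35)) = √27950 = 167 m/s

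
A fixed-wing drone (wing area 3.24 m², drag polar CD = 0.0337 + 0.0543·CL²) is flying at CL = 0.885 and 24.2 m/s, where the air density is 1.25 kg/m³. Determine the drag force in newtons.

CD = 0.0337 + 0.0543 × 0.885² = 0.07623
D = ½ρv²S·CD = ½ × 1.25 × 24.2² × 3.24 × 0.07623 = 90.4 N

D = 90.4 N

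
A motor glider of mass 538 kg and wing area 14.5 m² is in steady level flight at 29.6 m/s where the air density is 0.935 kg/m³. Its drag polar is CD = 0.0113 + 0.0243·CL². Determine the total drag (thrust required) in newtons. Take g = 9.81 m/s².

Level flight ⇒ L = W = m·g = 538 × 9.81 = 5277.8 N.
Dynamic pressure q = 0.5 × 0.935 × 29.6² = 409.6 Pa.
CL = 2W/(ρv²S) = 2×5277.8/(0.935×29.6²×14.5) = 0.8886.
CD = 0.0113 + 0.0243 × 0.8886² = 0.03049.
D = q·S·CD = 409.6 × 14.5 × 0.03049 = 181.1 N

D = 181 N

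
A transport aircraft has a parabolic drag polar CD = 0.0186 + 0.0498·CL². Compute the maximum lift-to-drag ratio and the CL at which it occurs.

For CD = CD0 + K·CL², (L/D)max occurs at CL* = √(CD0/K) and equals 1/(2√(K·CD0)).
(L/D)max = 1/(2√(0.0498 × 0.0186)) = 1/(2 × 0.03043) = 16.4
CL* = √(0.0186/0.0498) = 0.611

(L/D)max = 16.4, at CL = 0.611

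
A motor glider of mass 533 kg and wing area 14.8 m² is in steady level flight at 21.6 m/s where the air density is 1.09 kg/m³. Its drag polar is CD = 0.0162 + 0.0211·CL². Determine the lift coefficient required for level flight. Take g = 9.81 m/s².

CL = 1.39

Level flight ⇒ L = W = m·g = 533 × 9.81 = 5228.7 N.
q = ½ρv² = ½ × 1.09 × 21.6² = 254.3 Pa.
CL = 2W/(ρv²S) = 2×5228.7/(1.09×21.6²×14.8) = 1.389.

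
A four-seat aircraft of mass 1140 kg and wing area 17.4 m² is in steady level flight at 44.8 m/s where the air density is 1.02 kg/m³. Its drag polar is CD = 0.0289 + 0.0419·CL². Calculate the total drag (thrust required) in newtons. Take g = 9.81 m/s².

In steady level flight, lift balances weight: W = mg = 1140 × 9.81 = 11183 N.
q = ½ρv² = ½ × 1.02 × 44.8² = 1024 Pa.
CL = W/(q·S) = 11183 / (1024 × 17.4) = 0.6279.
CD = 0.0289 + 0.0419 × 0.6279² = 0.04542.
D = q·S·CD = 1024 × 17.4 × 0.04542 = 809 N

D = 809 N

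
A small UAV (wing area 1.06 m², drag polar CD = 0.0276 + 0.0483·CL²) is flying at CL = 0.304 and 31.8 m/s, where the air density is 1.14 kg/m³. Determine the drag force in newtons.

D = 19.6 N

CD = 0.0276 + 0.0483 × 0.304² = 0.03206
D = ½ρv²S·CD = ½ × 1.14 × 31.8² × 1.06 × 0.03206 = 19.6 N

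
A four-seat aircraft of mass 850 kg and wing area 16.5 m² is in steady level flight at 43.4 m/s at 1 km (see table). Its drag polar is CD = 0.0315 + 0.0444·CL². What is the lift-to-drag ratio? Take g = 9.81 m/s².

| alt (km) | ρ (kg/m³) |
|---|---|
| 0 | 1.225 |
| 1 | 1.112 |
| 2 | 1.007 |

L/D = 11.5

At 1 km, from the table: ρ = 1.112 kg/m³.
In steady level flight, lift balances weight: W = mg = 850 × 9.81 = 8338.5 N.
Dynamic pressure q = 0.5 × 1.112 × 43.4² = 1047 Pa.
CL = W/(q·S) = 8338.5 / (1047 × 16.5) = 0.4826.
CD = 0.0315 + 0.0444 × 0.4826² = 0.04184.
L/D = CL/CD = 0.4826 / 0.04184 = 11.5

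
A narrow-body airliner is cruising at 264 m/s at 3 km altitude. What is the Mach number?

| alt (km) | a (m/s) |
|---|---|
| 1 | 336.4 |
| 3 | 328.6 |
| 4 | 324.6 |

M = 0.803

At 3 km, from the table: a = 328.6 m/s.
M = v/a = 264 / 328.6 = 0.803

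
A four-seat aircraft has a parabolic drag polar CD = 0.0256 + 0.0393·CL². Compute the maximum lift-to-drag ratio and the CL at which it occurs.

For CD = CD0 + K·CL², (L/D)max occurs at CL* = √(CD0/K) and equals 1/(2√(K·CD0)).
(L/D)max = 1/(2√(0.0393 × 0.0256)) = 1/(2 × 0.03172) = 15.8
CL* = √(0.0256/0.0393) = 0.807

(L/D)max = 15.8, at CL = 0.807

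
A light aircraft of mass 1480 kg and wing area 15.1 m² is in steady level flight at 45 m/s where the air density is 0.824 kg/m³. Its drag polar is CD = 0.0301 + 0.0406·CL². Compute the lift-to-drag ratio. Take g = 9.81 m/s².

L/D = 13.7

Level flight ⇒ L = W = m·g = 1480 × 9.81 = 14519 N.
Dynamic pressure q = 0.5 × 0.824 × 45² = 834.3 Pa.
CL = 2W/(ρv²S) = 2×14519/(0.824×45²×15.1) = 1.152.
CD = 0.0301 + 0.0406 × 1.152² = 0.08402.
L/D = CL/CD = 1.152 / 0.08402 = 13.7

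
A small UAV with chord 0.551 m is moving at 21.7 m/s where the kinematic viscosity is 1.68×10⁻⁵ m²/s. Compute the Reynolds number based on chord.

Re = v·c/ν = 21.7 × 0.551 / (1.68×10⁻⁵) = 7.12×10^5

Re = 7.12×10^5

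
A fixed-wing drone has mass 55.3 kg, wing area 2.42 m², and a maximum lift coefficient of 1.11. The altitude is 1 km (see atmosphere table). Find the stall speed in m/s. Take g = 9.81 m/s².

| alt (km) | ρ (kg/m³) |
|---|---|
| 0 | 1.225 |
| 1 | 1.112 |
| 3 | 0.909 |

V_stall = 19.1 m/s

At 1 km, from the table: ρ = 1.112 kg/m³.
Weight W = mg = 55.3 × 9.81 = 542.5 N.
From L = ½ρV²S·CL,max = W: V_stall = √(2W/(ρSCL,max)) = √(2·542.5/(1.112·2.42·1.11))
V_stall = √363.2 = 19.1 m/s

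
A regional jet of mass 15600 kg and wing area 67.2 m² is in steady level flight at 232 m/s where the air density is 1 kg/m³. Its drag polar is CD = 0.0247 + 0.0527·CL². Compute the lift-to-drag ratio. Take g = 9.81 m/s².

In steady level flight, lift balances weight: W = mg = 15600 × 9.81 = 1.5304×10^5 N.
Dynamic pressure q = 0.5 × 1 × 232² = 26910 Pa.
Required CL = L/(qS) = 1.5304×10^5/(26910·67.2) = 0.08462.
CD = 0.0247 + 0.0527 × 0.08462² = 0.02508.
L/D = CL/CD = 0.08462 / 0.02508 = 3.37

L/D = 3.37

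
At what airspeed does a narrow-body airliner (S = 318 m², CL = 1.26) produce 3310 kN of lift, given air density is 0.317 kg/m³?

v = 228 m/s

L = ½ρv²S·CL ⇒ v = √(2L/(ρ·S·CL))
v = √(2 × 3.31×10^6 / (0.317 × 318 × 1.26)) = √52120 = 228 m/s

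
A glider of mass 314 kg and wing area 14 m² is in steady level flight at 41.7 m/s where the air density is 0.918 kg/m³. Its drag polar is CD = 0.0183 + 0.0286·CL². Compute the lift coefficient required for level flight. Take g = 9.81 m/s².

In steady level flight, lift balances weight: W = mg = 314 × 9.81 = 3080.3 N.
Dynamic pressure q = 0.5 × 0.918 × 41.7² = 798.2 Pa.
Required CL = L/(qS) = 3080.3/(798.2·14) = 0.2757.

CL = 0.276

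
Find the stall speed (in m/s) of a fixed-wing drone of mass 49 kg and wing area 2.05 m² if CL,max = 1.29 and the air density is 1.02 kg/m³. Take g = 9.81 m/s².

Stall occurs when L = W at CL,max. W = mg = 49 × 9.81 = 480.7 N.
V_stall = √(2W/(ρ·S·CL,max)) = √(2 × 480.7 / (1.02 × 2.05 × 1.29))
V_stall = √356.4 = 18.9 m/s

V_stall = 18.9 m/s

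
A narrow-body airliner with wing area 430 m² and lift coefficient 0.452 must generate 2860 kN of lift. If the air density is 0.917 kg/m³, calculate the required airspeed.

L = ½ρv²S·CL ⇒ v = √(2L/(ρ·S·CL))
v = √(2 × 2.86×10^6 / (0.917 × 430 × 0.452)) = √32090 = 179 m/s

v = 179 m/s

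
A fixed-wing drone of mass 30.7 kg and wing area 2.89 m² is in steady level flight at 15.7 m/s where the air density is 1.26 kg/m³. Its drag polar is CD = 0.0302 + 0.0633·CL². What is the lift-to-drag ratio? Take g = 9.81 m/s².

L/D = 11.4

Weight W = mg = 30.7 × 9.81 = 301.17 N; in level flight L = W.
q = ½ρv² = ½ × 1.26 × 15.7² = 155.3 Pa.
CL = W/(q·S) = 301.17 / (155.3 × 2.89) = 0.6711.
CD = 0.0302 + 0.0633 × 0.6711² = 0.05871.
L/D = CL/CD = 0.6711 / 0.05871 = 11.4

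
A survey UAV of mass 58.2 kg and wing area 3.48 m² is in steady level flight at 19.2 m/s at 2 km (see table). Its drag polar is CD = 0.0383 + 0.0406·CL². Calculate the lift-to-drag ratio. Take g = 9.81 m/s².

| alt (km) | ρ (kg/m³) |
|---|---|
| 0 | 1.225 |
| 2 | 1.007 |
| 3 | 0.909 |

L/D = 12.6

At 2 km, from the table: ρ = 1.007 kg/m³.
Weight W = mg = 58.2 × 9.81 = 570.94 N; in level flight L = W.
q = ½ρv² = ½ × 1.007 × 19.2² = 185.6 Pa.
CL = W/(q·S) = 570.94 / (185.6 × 3.48) = 0.8839.
CD = 0.0383 + 0.0406 × 0.8839² = 0.07002.
L/D = CL/CD = 0.8839 / 0.07002 = 12.6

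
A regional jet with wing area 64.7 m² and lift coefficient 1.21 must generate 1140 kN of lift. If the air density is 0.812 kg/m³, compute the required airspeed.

v = 189 m/s

L = ½ρv²S·CL ⇒ v = √(2L/(ρ·S·CL))
v = √(2 × 1.14×10^6 / (0.812 × 64.7 × 1.21)) = √35870 = 189 m/s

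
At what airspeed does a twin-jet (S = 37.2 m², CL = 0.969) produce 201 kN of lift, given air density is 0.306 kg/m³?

v = 191 m/s

L = ½ρv²S·CL ⇒ v = √(2L/(ρ·S·CL))
v = √(2 × 2.01×10^5 / (0.306 × 37.2 × 0.969)) = √36440 = 191 m/s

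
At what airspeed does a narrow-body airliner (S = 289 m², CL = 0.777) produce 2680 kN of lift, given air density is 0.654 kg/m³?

v = 191 m/s

L = ½ρv²S·CL ⇒ v = √(2L/(ρ·S·CL))
v = √(2 × 2.68×10^6 / (0.654 × 289 × 0.777)) = √36500 = 191 m/s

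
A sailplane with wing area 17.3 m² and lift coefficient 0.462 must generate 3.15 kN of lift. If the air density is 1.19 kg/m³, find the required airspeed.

v = 25.7 m/s

L = ½ρv²S·CL ⇒ v = √(2L/(ρ·S·CL))
v = √(2 × 3150 / (1.19 × 17.3 × 0.462)) = √662.4 = 25.7 m/s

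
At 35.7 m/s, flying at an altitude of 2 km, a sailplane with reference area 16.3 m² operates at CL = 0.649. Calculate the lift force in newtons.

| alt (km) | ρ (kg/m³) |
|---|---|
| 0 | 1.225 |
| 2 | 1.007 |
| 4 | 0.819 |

L = 6790 N

At 2 km, from the table: ρ = 1.007 kg/m³.
L = ½ρv²S·CL = ½ × 1.007 × 35.7² × 16.3 × 0.649 = 6790 N ≈ 6.79 kN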